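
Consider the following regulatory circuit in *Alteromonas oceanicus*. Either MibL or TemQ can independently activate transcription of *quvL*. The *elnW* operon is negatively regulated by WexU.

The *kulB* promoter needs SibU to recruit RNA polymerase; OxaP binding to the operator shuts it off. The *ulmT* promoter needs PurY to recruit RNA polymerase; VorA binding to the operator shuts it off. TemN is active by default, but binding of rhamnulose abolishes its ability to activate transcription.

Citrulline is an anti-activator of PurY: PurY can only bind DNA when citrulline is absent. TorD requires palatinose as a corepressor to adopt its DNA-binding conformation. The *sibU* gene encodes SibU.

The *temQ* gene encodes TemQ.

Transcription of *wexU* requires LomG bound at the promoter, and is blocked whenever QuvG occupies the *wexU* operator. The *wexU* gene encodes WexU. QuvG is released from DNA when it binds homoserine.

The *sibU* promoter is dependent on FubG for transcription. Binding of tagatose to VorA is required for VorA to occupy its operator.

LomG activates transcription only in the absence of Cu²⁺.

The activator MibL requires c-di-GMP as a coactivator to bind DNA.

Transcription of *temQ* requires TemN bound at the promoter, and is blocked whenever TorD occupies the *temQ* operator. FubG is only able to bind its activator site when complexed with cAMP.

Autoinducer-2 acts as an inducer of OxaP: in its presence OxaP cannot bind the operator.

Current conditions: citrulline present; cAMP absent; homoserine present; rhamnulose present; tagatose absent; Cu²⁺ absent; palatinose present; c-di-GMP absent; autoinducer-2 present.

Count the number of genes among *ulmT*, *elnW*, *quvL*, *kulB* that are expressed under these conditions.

0

Tagatose is absent, so VorA is inactive.
Citrulline is present, so PurY is inactive.
Required activator PurY is absent, so *ulmT* is not transcribed.
→ *ulmT* is OFF.
Homoserine is present, so QuvG is inactive.
Cu²⁺ is absent, so LomG is active.
No repressor is bound and LomG is active, so *wexU* is transcribed.
So WexU is produced and active.
With repressor WexU bound, *elnW* is not transcribed.
→ *elnW* is OFF.
c-di-GMP is absent, so MibL is inactive.
Rhamnulose is present, so TemN is inactive.
Palatinose is present, so TorD is active.
With repressor TorD bound, *temQ* is not transcribed.
So TemQ is not produced.
No activator is available at the *quvL* promoter, so *quvL* is not transcribed.
→ *quvL* is OFF.
cAMP is absent, so FubG is inactive.
Required activator FubG is absent, so *sibU* is not transcribed.
So SibU is not produced.
Autoinducer-2 is present, so OxaP is inactive.
Required activator SibU is absent, so *kulB* is not transcribed.
→ *kulB* is OFF.
0 of the 4 genes are transcribed.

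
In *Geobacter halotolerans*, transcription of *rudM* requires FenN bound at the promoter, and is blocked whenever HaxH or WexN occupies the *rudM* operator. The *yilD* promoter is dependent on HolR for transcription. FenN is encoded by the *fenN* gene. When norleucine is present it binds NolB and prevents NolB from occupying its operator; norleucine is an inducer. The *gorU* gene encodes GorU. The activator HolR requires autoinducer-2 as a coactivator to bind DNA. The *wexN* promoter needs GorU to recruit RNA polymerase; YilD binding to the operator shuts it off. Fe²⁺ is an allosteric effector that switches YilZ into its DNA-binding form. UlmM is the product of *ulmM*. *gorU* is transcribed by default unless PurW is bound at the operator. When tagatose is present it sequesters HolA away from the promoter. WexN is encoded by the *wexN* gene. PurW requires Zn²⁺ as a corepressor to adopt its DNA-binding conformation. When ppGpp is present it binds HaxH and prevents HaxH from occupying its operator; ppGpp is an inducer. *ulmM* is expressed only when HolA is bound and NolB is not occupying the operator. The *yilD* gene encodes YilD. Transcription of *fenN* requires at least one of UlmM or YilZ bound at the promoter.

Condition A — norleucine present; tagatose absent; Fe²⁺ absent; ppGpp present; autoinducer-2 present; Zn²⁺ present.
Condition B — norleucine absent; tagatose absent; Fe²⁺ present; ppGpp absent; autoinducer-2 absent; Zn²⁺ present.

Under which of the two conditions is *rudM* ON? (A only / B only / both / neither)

Condition A:
Norleucine is present, so NolB is inactive.
Tagatose is absent, so HolA is active.
No repressor is bound and HolA is active, so *ulmM* is transcribed.
So UlmM is produced and active.
Fe²⁺ is absent, so YilZ is inactive.
Activator UlmM is present, so *fenN* is transcribed.
So FenN is produced and active.
ppGpp is present, so HaxH is inactive.
Autoinducer-2 is present, so HolR is active.
No repressor is bound and HolR is active, so *yilD* is transcribed.
So YilD is produced and active.
Zn²⁺ is present, so PurW is active.
With repressor PurW bound, *gorU* is not transcribed.
So GorU is not produced.
With repressor YilD bound, *wexN* is not transcribed.
So WexN is not produced.
No repressor is bound and FenN is active, so *rudM* is transcribed.
→ *rudM* is ON in A.
Condition B:
Norleucine is absent, so NolB is active.
Tagatose is absent, so HolA is active.
With repressor NolB bound, *ulmM* is not transcribed.
So UlmM is not produced.
Fe²⁺ is present, so YilZ is active.
Activator YilZ is present, so *fenN* is transcribed.
So FenN is produced and active.
ppGpp is absent, so HaxH is active.
Autoinducer-2 is absent, so HolR is inactive.
Required activator HolR is absent, so *yilD* is not transcribed.
So YilD is not produced.
Zn²⁺ is present, so PurW is active.
With repressor PurW bound, *gorU* is not transcribed.
So GorU is not produced.
Required activator GorU is absent, so *wexN* is not transcribed.
So WexN is not produced.
With repressor HaxH bound, *rudM* is not transcribed.
→ *rudM* is OFF in B.

A only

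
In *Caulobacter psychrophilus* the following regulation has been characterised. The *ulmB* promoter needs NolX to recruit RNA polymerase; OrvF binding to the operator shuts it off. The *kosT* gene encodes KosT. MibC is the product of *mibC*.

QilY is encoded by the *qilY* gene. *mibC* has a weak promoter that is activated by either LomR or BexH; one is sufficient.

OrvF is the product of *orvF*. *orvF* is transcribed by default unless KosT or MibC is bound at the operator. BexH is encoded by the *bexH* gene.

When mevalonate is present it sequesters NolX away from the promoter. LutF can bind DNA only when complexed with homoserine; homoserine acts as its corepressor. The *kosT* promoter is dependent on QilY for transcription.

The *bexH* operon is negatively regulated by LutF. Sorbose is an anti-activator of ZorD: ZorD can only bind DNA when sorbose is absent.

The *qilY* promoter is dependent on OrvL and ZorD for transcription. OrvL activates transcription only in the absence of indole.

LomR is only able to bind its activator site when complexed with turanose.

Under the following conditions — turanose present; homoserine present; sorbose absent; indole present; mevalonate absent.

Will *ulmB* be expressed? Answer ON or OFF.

ON

Indole is present, so OrvL is inactive.
Sorbose is absent, so ZorD is active.
Required activator OrvL is absent, so *qilY* is not transcribed.
So QilY is not produced.
Required activator QilY is absent, so *kosT* is not transcribed.
So KosT is not produced.
Turanose is present, so LomR is active.
Homoserine is present, so LutF is active.
With repressor LutF bound, *bexH* is not transcribed.
So BexH is not produced.
Activator LomR is present, so *mibC* is transcribed.
So MibC is produced and active.
With repressor MibC bound, *orvF* is not transcribed.
So OrvF is not produced.
Mevalonate is absent, so NolX is active.
No repressor is bound and NolX is active, so *ulmB* is transcribed.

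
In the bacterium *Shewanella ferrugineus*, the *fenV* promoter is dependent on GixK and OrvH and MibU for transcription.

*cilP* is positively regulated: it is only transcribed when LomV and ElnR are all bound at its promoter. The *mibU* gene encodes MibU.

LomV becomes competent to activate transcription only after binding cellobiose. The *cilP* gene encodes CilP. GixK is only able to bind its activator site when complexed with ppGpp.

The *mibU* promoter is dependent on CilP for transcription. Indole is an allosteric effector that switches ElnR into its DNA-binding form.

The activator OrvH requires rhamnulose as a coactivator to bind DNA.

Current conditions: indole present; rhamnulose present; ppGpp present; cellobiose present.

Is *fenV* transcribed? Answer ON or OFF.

ppGpp is present, so GixK is active.
Rhamnulose is present, so OrvH is active.
Cellobiose is present, so LomV is active.
Indole is present, so ElnR is active.
No repressor is bound and LomV and ElnR are active, so *cilP* is transcribed.
So CilP is produced and active.
No repressor is bound and CilP is active, so *mibU* is transcribed.
So MibU is produced and active.
No repressor is bound and GixK and OrvH and MibU are active, so *fenV* is transcribed.

ON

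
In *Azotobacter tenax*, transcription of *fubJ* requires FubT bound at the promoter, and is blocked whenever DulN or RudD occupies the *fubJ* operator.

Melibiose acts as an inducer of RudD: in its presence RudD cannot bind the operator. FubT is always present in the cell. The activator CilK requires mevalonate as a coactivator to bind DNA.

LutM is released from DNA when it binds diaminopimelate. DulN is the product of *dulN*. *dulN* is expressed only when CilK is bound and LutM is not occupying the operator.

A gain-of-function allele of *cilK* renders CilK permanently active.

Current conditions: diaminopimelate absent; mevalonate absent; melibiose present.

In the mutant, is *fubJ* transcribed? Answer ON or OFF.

ON

Diaminopimelate is absent, so LutM is active.
CilK is constitutively active in this strain.
With repressor LutM bound, *dulN* is not transcribed.
So DulN is not produced.
Melibiose is present, so RudD is inactive.
FubT is produced constitutively and is active.
No repressor is bound and FubT is active, so *fubJ* is transcribed.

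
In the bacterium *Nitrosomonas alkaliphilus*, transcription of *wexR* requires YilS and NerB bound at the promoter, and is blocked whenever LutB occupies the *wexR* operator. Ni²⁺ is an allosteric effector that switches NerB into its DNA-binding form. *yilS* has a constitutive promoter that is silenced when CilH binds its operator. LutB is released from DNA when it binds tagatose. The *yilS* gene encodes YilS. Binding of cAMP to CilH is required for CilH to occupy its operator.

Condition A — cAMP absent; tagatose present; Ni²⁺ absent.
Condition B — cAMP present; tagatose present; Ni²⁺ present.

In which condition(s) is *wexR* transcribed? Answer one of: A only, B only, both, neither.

neither

Condition A:
cAMP is absent, so CilH is inactive.
With no repressor bound, *yilS* is transcribed.
So YilS is produced and active.
Tagatose is present, so LutB is inactive.
Ni²⁺ is absent, so NerB is inactive.
Required activator NerB is absent, so *wexR* is not transcribed.
→ *wexR* is OFF in A.
Condition B:
cAMP is present, so CilH is active.
With repressor CilH bound, *yilS* is not transcribed.
So YilS is not produced.
Tagatose is present, so LutB is inactive.
Ni²⁺ is present, so NerB is active.
Required activator YilS is absent, so *wexR* is not transcribed.
→ *wexR* is OFF in B.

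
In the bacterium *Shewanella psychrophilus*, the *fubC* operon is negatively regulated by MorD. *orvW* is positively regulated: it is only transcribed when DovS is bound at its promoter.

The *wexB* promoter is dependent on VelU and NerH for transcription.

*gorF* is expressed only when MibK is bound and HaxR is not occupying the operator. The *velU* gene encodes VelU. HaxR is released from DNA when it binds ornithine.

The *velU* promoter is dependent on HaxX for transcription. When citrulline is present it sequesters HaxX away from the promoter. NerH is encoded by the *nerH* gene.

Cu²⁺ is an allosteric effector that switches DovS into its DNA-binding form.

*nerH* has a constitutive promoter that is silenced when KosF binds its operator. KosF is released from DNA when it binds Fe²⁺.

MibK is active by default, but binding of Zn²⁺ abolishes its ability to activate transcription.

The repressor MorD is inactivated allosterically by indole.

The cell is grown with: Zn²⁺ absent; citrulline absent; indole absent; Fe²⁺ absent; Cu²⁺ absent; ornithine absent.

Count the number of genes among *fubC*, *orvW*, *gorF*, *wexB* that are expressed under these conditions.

0

Indole is absent, so MorD is active.
With repressor MorD bound, *fubC* is not transcribed.
→ *fubC* is OFF.
Cu²⁺ is absent, so DovS is inactive.
Required activator DovS is absent, so *orvW* is not transcribed.
→ *orvW* is OFF.
Ornithine is absent, so HaxR is active.
Zn²⁺ is absent, so MibK is active.
With repressor HaxR bound, *gorF* is not transcribed.
→ *gorF* is OFF.
Citrulline is absent, so HaxX is active.
No repressor is bound and HaxX is active, so *velU* is transcribed.
So VelU is produced and active.
Fe²⁺ is absent, so KosF is active.
With repressor KosF bound, *nerH* is not transcribed.
So NerH is not produced.
Required activator NerH is absent, so *wexB* is not transcribed.
→ *wexB* is OFF.
0 of the 4 genes are transcribed.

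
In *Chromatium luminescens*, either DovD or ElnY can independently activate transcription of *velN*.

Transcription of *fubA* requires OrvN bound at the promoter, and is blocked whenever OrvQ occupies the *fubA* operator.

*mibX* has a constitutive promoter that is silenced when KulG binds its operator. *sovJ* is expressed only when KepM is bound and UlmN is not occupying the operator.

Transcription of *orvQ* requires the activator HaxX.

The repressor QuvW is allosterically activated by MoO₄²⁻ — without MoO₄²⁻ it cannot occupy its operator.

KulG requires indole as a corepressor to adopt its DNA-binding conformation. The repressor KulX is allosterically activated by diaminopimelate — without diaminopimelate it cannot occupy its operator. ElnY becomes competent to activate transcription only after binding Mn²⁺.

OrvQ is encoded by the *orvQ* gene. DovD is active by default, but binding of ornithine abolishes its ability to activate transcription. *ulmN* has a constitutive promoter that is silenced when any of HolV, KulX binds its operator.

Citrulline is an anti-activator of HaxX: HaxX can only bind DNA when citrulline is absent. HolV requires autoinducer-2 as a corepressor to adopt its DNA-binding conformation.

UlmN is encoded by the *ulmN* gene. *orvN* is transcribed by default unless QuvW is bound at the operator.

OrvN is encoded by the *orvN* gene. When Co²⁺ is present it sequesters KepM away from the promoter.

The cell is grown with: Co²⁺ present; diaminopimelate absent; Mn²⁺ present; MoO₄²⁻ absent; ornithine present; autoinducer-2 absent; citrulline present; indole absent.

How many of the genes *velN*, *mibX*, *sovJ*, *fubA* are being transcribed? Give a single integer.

3

Ornithine is present, so DovD is inactive.
Mn²⁺ is present, so ElnY is active.
Activator ElnY is present, so *velN* is transcribed.
→ *velN* is ON.
Indole is absent, so KulG is inactive.
With no repressor bound, *mibX* is transcribed.
→ *mibX* is ON.
Autoinducer-2 is absent, so HolV is inactive.
Diaminopimelate is absent, so KulX is inactive.
With no repressor bound, *ulmN* is transcribed.
So UlmN is produced and active.
Co²⁺ is present, so KepM is inactive.
With repressor UlmN bound, *sovJ* is not transcribed.
→ *sovJ* is OFF.
Citrulline is present, so HaxX is inactive.
Required activator HaxX is absent, so *orvQ* is not transcribed.
So OrvQ is not produced.
MoO₄²⁻ is absent, so QuvW is inactive.
With no repressor bound, *orvN* is transcribed.
So OrvN is produced and active.
No repressor is bound and OrvN is active, so *fubA* is transcribed.
→ *fubA* is ON.
3 of the 4 genes are transcribed.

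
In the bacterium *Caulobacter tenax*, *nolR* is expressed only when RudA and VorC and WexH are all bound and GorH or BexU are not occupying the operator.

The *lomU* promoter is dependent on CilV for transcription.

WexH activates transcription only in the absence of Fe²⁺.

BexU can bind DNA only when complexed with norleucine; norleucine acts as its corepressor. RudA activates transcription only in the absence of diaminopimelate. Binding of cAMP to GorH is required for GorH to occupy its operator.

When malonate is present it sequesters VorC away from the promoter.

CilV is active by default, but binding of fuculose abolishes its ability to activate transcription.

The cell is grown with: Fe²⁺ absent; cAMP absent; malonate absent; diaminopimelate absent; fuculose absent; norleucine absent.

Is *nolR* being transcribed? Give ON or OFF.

ON

Diaminopimelate is absent, so RudA is active.
Malonate is absent, so VorC is active.
cAMP is absent, so GorH is inactive.
Fe²⁺ is absent, so WexH is active.
Norleucine is absent, so BexU is inactive.
No repressor is bound and RudA and VorC and WexH are active, so *nolR* is transcribed.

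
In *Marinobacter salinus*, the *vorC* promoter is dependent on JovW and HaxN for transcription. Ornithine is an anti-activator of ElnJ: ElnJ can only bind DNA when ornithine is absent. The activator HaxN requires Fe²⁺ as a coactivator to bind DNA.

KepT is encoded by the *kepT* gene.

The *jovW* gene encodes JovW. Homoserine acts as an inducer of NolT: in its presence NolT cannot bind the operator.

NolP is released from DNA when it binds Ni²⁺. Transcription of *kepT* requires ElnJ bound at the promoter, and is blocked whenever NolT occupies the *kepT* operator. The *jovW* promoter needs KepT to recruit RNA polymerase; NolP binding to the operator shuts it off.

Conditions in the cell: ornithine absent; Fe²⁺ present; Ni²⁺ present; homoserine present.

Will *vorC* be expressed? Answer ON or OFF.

Ni²⁺ is present, so NolP is inactive.
Homoserine is present, so NolT is inactive.
Ornithine is absent, so ElnJ is active.
No repressor is bound and ElnJ is active, so *kepT* is transcribed.
So KepT is produced and active.
No repressor is bound and KepT is active, so *jovW* is transcribed.
So JovW is produced and active.
Fe²⁺ is present, so HaxN is active.
No repressor is bound and JovW and HaxN are active, so *vorC* is transcribed.

ON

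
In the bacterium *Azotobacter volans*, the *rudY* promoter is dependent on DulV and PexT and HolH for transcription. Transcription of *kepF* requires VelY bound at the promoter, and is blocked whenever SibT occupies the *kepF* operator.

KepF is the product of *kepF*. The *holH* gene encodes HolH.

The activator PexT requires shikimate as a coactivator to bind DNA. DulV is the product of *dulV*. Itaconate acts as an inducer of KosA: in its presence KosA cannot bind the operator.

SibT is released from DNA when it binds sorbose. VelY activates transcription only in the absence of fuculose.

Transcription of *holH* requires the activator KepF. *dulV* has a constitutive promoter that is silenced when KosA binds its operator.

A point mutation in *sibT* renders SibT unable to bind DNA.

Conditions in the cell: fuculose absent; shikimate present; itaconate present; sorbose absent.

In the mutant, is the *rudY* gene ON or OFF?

ON

Itaconate is present, so KosA is inactive.
With no repressor bound, *dulV* is transcribed.
So DulV is produced and active.
Shikimate is present, so PexT is active.
SibT is non-functional in this strain, so it has no effect.
Fuculose is absent, so VelY is active.
No repressor is bound and VelY is active, so *kepF* is transcribed.
So KepF is produced and active.
No repressor is bound and KepF is active, so *holH* is transcribed.
So HolH is produced and active.
No repressor is bound and DulV and PexT and HolH are active, so *rudY* is transcribed.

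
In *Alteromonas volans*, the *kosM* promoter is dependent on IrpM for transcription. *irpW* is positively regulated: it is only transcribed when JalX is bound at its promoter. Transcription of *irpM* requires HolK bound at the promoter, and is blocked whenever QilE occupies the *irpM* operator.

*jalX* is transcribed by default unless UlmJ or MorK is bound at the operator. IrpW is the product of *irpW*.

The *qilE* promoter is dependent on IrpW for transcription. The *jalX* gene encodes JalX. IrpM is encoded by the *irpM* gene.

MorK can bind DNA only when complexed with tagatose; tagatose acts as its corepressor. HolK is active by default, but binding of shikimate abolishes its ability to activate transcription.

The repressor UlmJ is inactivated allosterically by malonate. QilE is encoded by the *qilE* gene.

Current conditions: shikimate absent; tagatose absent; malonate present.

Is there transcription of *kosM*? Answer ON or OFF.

Malonate is present, so UlmJ is inactive.
Tagatose is absent, so MorK is inactive.
With no repressor bound, *jalX* is transcribed.
So JalX is produced and active.
No repressor is bound and JalX is active, so *irpW* is transcribed.
So IrpW is produced and active.
No repressor is bound and IrpW is active, so *qilE* is transcribed.
So QilE is produced and active.
Shikimate is absent, so HolK is active.
With repressor QilE bound, *irpM* is not transcribed.
So IrpM is not produced.
Required activator IrpM is absent, so *kosM* is not transcribed.

OFF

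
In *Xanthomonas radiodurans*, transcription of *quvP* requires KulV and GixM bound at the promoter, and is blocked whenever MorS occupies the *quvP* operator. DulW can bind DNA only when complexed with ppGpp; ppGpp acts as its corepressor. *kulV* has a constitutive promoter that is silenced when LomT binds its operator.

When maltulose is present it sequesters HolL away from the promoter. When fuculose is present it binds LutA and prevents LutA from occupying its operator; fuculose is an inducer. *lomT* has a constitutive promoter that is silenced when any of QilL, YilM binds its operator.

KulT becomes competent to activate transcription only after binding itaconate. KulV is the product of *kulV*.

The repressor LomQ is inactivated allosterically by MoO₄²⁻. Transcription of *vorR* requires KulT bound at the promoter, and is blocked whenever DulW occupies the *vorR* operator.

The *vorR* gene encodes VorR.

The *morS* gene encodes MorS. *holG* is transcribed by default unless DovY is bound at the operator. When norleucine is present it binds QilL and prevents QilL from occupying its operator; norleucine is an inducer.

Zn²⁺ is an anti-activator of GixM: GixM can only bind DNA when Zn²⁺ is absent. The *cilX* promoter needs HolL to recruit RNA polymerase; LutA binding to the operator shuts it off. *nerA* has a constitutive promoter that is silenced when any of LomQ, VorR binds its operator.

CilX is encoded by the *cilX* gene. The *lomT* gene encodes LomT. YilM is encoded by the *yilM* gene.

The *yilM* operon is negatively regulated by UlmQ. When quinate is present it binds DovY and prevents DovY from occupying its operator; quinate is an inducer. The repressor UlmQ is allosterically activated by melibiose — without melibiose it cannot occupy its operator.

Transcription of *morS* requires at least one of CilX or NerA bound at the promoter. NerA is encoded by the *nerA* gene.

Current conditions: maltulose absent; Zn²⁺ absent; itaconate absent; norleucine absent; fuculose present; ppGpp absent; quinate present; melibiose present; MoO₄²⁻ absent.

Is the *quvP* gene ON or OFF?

Norleucine is absent, so QilL is active.
Melibiose is present, so UlmQ is active.
With repressor UlmQ bound, *yilM* is not transcribed.
So YilM is not produced.
With repressor QilL bound, *lomT* is not transcribed.
So LomT is not produced.
With no repressor bound, *kulV* is transcribed.
So KulV is produced and active.
Maltulose is absent, so HolL is active.
Fuculose is present, so LutA is inactive.
No repressor is bound and HolL is active, so *cilX* is transcribed.
So CilX is produced and active.
MoO₄²⁻ is absent, so LomQ is active.
Itaconate is absent, so KulT is inactive.
ppGpp is absent, so DulW is inactive.
Required activator KulT is absent, so *vorR* is not transcribed.
So VorR is not produced.
With repressor LomQ bound, *nerA* is not transcribed.
So NerA is not produced.
Activator CilX is present, so *morS* is transcribed.
So MorS is produced and active.
Zn²⁺ is absent, so GixM is active.
With repressor MorS bound, *quvP* is not transcribed.

OFF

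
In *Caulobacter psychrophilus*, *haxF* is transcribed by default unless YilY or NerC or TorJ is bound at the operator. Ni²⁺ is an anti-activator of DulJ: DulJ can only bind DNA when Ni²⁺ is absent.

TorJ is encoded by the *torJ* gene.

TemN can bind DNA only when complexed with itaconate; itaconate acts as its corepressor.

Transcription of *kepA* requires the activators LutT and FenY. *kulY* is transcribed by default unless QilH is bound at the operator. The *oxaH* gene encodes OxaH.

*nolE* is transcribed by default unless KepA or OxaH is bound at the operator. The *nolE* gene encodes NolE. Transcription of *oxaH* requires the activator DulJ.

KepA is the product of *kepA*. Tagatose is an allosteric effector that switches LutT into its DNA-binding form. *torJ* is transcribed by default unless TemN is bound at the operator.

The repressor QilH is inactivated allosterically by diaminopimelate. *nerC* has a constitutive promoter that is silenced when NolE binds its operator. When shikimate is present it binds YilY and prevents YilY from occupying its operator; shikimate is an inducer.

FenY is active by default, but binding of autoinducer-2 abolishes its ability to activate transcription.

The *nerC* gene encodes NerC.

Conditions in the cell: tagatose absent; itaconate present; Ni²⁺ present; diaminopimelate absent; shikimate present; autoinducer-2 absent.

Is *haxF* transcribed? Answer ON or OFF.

ON

Shikimate is present, so YilY is inactive.
Tagatose is absent, so LutT is inactive.
Autoinducer-2 is absent, so FenY is active.
Required activator LutT is absent, so *kepA* is not transcribed.
So KepA is not produced.
Ni²⁺ is present, so DulJ is inactive.
Required activator DulJ is absent, so *oxaH* is not transcribed.
So OxaH is not produced.
With no repressor bound, *nolE* is transcribed.
So NolE is produced and active.
With repressor NolE bound, *nerC* is not transcribed.
So NerC is not produced.
Itaconate is present, so TemN is active.
With repressor TemN bound, *torJ* is not transcribed.
So TorJ is not produced.
With no repressor bound, *haxF* is transcribed.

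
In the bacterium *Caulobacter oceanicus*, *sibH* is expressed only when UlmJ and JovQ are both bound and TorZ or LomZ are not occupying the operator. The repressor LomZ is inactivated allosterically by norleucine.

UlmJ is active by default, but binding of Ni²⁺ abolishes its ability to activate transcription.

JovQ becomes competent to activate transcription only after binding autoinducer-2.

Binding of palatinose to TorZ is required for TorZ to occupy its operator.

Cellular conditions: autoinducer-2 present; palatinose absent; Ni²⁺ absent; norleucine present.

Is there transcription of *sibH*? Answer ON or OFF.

Ni²⁺ is absent, so UlmJ is active.
Autoinducer-2 is present, so JovQ is active.
Palatinose is absent, so TorZ is inactive.
Norleucine is present, so LomZ is inactive.
No repressor is bound and UlmJ and JovQ are active, so *sibH* is transcribed.

ON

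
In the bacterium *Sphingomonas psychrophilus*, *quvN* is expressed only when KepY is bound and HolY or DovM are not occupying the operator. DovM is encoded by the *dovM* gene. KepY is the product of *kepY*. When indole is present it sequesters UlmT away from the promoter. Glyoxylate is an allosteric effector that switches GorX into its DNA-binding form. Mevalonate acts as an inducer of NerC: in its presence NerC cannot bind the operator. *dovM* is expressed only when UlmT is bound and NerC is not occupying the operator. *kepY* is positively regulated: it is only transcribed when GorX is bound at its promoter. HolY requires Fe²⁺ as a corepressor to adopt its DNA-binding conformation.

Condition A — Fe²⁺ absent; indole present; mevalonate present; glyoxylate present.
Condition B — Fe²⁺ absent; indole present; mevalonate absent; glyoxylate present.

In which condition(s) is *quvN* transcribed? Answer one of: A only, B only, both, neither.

Condition A:
Fe²⁺ is absent, so HolY is inactive.
Indole is present, so UlmT is inactive.
Mevalonate is present, so NerC is inactive.
Required activator UlmT is absent, so *dovM* is not transcribed.
So DovM is not produced.
Glyoxylate is present, so GorX is active.
No repressor is bound and GorX is active, so *kepY* is transcribed.
So KepY is produced and active.
No repressor is bound and KepY is active, so *quvN* is transcribed.
→ *quvN* is ON in A.
Condition B:
Fe²⁺ is absent, so HolY is inactive.
Indole is present, so UlmT is inactive.
Mevalonate is absent, so NerC is active.
With repressor NerC bound, *dovM* is not transcribed.
So DovM is not produced.
Glyoxylate is present, so GorX is active.
No repressor is bound and GorX is active, so *kepY* is transcribed.
So KepY is produced and active.
No repressor is bound and KepY is active, so *quvN* is transcribed.
→ *quvN* is ON in B.

both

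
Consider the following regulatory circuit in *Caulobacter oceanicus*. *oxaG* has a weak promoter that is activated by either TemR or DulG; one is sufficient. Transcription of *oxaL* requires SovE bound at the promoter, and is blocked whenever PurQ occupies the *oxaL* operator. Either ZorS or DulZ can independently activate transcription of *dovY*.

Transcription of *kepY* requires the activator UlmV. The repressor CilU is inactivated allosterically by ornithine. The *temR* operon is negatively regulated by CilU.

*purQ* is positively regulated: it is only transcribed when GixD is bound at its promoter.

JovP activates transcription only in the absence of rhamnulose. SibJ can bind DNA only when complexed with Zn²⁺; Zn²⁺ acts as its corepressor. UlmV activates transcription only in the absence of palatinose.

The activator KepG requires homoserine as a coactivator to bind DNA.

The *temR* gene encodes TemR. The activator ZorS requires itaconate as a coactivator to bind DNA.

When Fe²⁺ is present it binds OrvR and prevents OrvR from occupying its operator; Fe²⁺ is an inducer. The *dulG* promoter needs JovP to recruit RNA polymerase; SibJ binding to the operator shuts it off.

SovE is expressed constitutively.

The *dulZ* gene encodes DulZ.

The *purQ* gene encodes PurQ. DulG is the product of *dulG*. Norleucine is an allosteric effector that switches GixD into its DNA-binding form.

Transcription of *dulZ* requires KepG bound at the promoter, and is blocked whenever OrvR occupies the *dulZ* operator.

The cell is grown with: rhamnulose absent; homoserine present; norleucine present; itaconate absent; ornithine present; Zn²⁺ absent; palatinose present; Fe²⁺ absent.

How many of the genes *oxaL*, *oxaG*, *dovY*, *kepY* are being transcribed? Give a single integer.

Norleucine is present, so GixD is active.
No repressor is bound and GixD is active, so *purQ* is transcribed.
So PurQ is produced and active.
SovE is produced constitutively and is active.
With repressor PurQ bound, *oxaL* is not transcribed.
→ *oxaL* is OFF.
Ornithine is present, so CilU is inactive.
With no repressor bound, *temR* is transcribed.
So TemR is produced and active.
Zn²⁺ is absent, so SibJ is inactive.
Rhamnulose is absent, so JovP is active.
No repressor is bound and JovP is active, so *dulG* is transcribed.
So DulG is produced and active.
Activator TemR is present, so *oxaG* is transcribed.
→ *oxaG* is ON.
Itaconate is absent, so ZorS is inactive.
Homoserine is present, so KepG is active.
Fe²⁺ is absent, so OrvR is active.
With repressor OrvR bound, *dulZ* is not transcribed.
So DulZ is not produced.
No activator is available at the *dovY* promoter, so *dovY* is not transcribed.
→ *dovY* is OFF.
Palatinose is present, so UlmV is inactive.
Required activator UlmV is absent, so *kepY* is not transcribed.
→ *kepY* is OFF.
1 of the 4 genes is transcribed.

1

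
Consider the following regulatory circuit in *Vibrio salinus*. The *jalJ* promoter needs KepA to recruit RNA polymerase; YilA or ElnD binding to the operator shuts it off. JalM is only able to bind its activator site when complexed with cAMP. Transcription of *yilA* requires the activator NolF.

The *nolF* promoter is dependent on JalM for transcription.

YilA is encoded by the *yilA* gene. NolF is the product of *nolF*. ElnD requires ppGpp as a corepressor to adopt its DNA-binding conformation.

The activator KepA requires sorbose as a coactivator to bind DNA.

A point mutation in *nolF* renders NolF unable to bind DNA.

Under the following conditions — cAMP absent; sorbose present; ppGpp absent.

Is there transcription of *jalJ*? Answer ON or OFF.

Sorbose is present, so KepA is active.
NolF is non-functional in this strain, so it has no effect.
Required activator NolF is absent, so *yilA* is not transcribed.
So YilA is not produced.
ppGpp is absent, so ElnD is inactive.
No repressor is bound and KepA is active, so *jalJ* is transcribed.

ON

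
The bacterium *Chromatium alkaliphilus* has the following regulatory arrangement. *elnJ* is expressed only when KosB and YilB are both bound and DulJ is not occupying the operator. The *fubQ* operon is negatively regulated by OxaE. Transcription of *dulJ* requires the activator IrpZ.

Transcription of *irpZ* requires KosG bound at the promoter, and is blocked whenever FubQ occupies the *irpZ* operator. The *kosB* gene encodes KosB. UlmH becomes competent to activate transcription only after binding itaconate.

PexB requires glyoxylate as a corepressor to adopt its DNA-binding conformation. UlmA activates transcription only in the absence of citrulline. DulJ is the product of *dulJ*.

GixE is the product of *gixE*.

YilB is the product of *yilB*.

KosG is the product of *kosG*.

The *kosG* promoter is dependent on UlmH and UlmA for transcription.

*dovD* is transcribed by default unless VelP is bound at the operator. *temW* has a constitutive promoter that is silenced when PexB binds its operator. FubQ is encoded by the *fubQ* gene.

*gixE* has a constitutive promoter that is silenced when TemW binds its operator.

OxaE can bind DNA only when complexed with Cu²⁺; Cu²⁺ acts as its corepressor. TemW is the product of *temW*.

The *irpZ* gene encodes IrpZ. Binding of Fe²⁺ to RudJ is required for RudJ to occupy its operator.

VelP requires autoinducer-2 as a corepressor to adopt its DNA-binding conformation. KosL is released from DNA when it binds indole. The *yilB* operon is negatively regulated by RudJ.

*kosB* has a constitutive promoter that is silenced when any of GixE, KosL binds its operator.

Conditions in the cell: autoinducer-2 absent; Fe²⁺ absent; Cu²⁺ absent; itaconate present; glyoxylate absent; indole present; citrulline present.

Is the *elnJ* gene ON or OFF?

Glyoxylate is absent, so PexB is inactive.
With no repressor bound, *temW* is transcribed.
So TemW is produced and active.
With repressor TemW bound, *gixE* is not transcribed.
So GixE is not produced.
Indole is present, so KosL is inactive.
With no repressor bound, *kosB* is transcribed.
So KosB is produced and active.
Itaconate is present, so UlmH is active.
Citrulline is present, so UlmA is inactive.
Required activator UlmA is absent, so *kosG* is not transcribed.
So KosG is not produced.
Cu²⁺ is absent, so OxaE is inactive.
With no repressor bound, *fubQ* is transcribed.
So FubQ is produced and active.
With repressor FubQ bound, *irpZ* is not transcribed.
So IrpZ is not produced.
Required activator IrpZ is absent, so *dulJ* is not transcribed.
So DulJ is not produced.
Fe²⁺ is absent, so RudJ is inactive.
With no repressor bound, *yilB* is transcribed.
So YilB is produced and active.
No repressor is bound and KosB and YilB are active, so *elnJ* is transcribed.

ON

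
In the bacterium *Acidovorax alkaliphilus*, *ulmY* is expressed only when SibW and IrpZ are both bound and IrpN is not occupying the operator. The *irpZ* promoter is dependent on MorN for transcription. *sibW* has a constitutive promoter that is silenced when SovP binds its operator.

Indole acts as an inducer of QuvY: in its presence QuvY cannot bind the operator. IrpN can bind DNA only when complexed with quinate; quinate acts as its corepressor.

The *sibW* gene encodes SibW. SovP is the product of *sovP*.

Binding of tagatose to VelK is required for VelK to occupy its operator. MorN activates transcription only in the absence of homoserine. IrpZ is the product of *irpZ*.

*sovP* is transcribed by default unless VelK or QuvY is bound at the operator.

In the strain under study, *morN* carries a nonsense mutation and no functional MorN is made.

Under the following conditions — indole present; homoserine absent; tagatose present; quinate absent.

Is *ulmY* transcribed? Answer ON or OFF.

OFF

Quinate is absent, so IrpN is inactive.
Tagatose is present, so VelK is active.
Indole is present, so QuvY is inactive.
With repressor VelK bound, *sovP* is not transcribed.
So SovP is not produced.
With no repressor bound, *sibW* is transcribed.
So SibW is produced and active.
MorN is non-functional in this strain, so it has no effect.
Required activator MorN is absent, so *irpZ* is not transcribed.
So IrpZ is not produced.
Required activator IrpZ is absent, so *ulmY* is not transcribed.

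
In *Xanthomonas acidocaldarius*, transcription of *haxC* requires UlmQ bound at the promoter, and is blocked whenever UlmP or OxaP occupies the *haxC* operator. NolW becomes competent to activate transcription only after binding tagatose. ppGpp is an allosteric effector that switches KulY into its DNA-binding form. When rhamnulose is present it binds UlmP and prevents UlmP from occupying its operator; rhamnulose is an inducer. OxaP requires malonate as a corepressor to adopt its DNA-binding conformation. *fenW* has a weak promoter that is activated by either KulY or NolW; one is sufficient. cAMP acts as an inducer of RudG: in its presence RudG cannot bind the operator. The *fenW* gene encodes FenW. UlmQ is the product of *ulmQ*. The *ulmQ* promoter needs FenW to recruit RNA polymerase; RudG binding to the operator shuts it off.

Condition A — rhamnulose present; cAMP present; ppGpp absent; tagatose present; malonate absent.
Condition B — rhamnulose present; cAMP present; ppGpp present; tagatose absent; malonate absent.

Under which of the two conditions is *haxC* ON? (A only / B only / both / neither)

both

Condition A:
Rhamnulose is present, so UlmP is inactive.
cAMP is present, so RudG is inactive.
ppGpp is absent, so KulY is inactive.
Tagatose is present, so NolW is active.
Activator NolW is present, so *fenW* is transcribed.
So FenW is produced and active.
No repressor is bound and FenW is active, so *ulmQ* is transcribed.
So UlmQ is produced and active.
Malonate is absent, so OxaP is inactive.
No repressor is bound and UlmQ is active, so *haxC* is transcribed.
→ *haxC* is ON in A.
Condition B:
Rhamnulose is present, so UlmP is inactive.
cAMP is present, so RudG is inactive.
ppGpp is present, so KulY is active.
Tagatose is absent, so NolW is inactive.
Activator KulY is present, so *fenW* is transcribed.
So FenW is produced and active.
No repressor is bound and FenW is active, so *ulmQ* is transcribed.
So UlmQ is produced and active.
Malonate is absent, so OxaP is inactive.
No repressor is bound and UlmQ is active, so *haxC* is transcribed.
→ *haxC* is ON in B.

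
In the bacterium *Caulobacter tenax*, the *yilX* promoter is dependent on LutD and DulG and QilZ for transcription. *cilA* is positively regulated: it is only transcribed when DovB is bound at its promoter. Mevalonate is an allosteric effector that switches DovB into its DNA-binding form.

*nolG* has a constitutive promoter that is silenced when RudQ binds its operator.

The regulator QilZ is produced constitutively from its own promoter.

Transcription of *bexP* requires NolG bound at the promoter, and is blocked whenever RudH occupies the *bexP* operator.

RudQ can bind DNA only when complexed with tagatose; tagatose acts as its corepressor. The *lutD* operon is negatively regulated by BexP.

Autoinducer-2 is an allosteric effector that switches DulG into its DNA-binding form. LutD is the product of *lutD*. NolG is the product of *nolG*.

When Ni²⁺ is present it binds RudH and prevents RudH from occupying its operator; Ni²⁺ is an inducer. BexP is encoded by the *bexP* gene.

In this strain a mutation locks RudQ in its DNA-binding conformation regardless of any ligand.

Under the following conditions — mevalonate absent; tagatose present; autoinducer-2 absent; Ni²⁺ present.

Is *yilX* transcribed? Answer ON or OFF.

Ni²⁺ is present, so RudH is inactive.
RudQ is constitutively active in this strain.
With repressor RudQ bound, *nolG* is not transcribed.
So NolG is not produced.
Required activator NolG is absent, so *bexP* is not transcribed.
So BexP is not produced.
With no repressor bound, *lutD* is transcribed.
So LutD is produced and active.
Autoinducer-2 is absent, so DulG is inactive.
QilZ is produced constitutively and is active.
Required activator DulG is absent, so *yilX* is not transcribed.

OFF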